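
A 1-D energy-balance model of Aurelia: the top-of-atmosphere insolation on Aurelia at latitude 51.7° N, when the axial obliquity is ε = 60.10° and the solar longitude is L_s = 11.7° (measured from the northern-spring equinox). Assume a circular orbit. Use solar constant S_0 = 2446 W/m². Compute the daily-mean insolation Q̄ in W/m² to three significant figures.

Solar declination: sin δ = sin ε · sin L_s = sin 60.10° × sin 11.7° = 0.17580, so δ = +10.125°.
cos h₀ = −tan(+51.7°) tan(+10.125°) = -0.2261, h₀ = 1.7989 rad.
Bracket: h₀ sin ϕ sin δ + cos ϕ cos δ sin h₀ = 1.7989×0.78478×0.17580 + 0.61978×0.98443×0.97410 = 0.248184 + 0.594328 = 0.842512.
Q̄ = (S_0/π) × [bracket] = (2446/π) × 0.842512 = 656.0 W/m².

Q̄ ≈ 656 W/m²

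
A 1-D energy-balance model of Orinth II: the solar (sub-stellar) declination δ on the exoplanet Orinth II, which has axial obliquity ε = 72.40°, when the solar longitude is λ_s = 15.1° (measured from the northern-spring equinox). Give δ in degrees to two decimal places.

δ = +14.38°

sin δ = sin ε · sin λ_s = sin 72.40° × sin 15.1° = 0.248310.
δ = arcsin(0.248310) = +14.38°.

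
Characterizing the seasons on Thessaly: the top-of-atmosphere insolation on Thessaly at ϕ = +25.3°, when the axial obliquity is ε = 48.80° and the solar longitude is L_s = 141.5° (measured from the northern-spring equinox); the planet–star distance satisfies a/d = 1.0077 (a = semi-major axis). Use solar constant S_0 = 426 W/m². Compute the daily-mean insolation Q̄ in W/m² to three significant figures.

Solar declination: sin δ = sin ε · sin L_s = sin 48.80° × sin 141.5° = 0.46839, so δ = +27.930°.
cos h₀ = −tan(+25.3°) tan(+27.930°) = -0.2506, h₀ = 1.8241 rad.
Bracket: h₀ sin ϕ sin δ + cos ϕ cos δ sin h₀ = 1.8241×0.42736×0.46839 + 0.90408×0.88352×0.96809 = 0.365132 + 0.773284 = 1.138416.
Inverse-square distance factor (a/d)² = 1.0077² = 1.015459.
Q̄ = (S_0/π) × 1.015459 × [bracket] = (426/π) × 1.015459 × 1.138416 = 156.8 W/m².

Q̄ ≈ 157 W/m²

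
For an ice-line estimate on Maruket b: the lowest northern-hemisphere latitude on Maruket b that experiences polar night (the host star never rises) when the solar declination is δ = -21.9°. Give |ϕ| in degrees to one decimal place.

Polar night requires cos h₀ = −tan ϕ tan δ ≥ 1, i.e. tan ϕ tan δ ≤ −1.
The boundary is |tan ϕ| · |tan δ| = 1, so |ϕ| = 90° − |δ| = 90° − 21.9° = 68.1° in the northern hemisphere.

|ϕ| = 68.1°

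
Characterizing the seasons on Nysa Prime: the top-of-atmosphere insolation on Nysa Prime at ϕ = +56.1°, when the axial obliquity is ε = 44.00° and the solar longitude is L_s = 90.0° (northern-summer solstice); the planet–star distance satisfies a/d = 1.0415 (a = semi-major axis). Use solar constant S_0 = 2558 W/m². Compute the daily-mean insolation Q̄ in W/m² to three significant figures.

Solar declination: sin δ = sin ε · sin L_s = sin 44.00° × sin 90.0° = 0.69466, so δ = +44.000°.
cos h₀ = −tan(+56.1°) tan(+44.000°) = -1.4371 ≤ −1 ⇒ polar day, h₀ = π.
Bracket: h₀ sin ϕ sin δ + cos ϕ cos δ sin h₀ = 3.1416×0.83001×0.69466 + 0.55775×0.71934×0.00000 = 1.811367 + 0.000000 = 1.811367.
Inverse-square distance factor (a/d)² = 1.0415² = 1.084722.
Q̄ = (S_0/π) × 1.084722 × [bracket] = (2558/π) × 1.084722 × 1.811367 = 1600 W/m².

Q̄ ≈ 1.60e+03 W/m²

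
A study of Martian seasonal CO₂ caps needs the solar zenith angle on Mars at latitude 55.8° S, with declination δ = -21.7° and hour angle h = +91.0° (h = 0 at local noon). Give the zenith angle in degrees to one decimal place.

cos θ_z = sin φ sin δ + cos φ cos δ cos h = 0.305810 + -0.009115 = 0.296695.
θ_z = arccos(0.296695) = 72.7°.

θ_z = 72.7°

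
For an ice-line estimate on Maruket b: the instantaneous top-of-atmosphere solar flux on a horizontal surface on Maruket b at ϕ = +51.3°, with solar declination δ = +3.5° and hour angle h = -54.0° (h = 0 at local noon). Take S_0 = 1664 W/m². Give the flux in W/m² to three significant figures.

690 W/m²

cos θ_z = sin ϕ sin δ + cos ϕ cos δ cos h = 0.047644 + 0.366823 = 0.414467.
Flux = S_0 · cos θ_z = 1664 × 0.414467 = 689.7 W/m².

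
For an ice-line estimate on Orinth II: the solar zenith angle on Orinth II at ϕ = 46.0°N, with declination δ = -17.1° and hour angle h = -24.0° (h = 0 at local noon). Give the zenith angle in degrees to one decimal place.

θ_z = 66.7°

cos θ_z = sin ϕ sin δ + cos ϕ cos δ cos h = -0.211515 + 0.606548 = 0.395033.
θ_z = arccos(0.395033) = 66.7°.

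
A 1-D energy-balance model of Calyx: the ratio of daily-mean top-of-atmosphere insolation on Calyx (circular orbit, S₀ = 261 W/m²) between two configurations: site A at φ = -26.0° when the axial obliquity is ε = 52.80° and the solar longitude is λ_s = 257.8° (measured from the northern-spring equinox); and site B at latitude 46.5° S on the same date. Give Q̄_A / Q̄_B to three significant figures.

Q̄_A / Q̄_B ≈ 0.680

— Configuration A (φ=-26.0°):
Solar declination: sin δ = sin ε · sin λ_s = sin 52.80° × sin 257.8° = -0.77854, so δ = -51.127°.
cos H₀ = −tan(-26.0°) tan(-51.127°) = -0.6050, H₀ = 2.2206 rad.
Bracket: H₀ sin φ sin δ + cos φ cos δ sin H₀ = 2.2206×-0.43837×-0.77854 + 0.89879×0.62759×0.79619 = 0.757865 + 0.449108 = 1.206973.
Q̄ = (S₀/π) × [bracket] = (261/π) × 1.206973 = 100.27 W/m².
— Configuration B (φ=-46.5°):
cos H₀ = −tan(-46.5°) tan(-51.127°) = -1.3072 ≤ −1 ⇒ polar day, H₀ = π.
Bracket: H₀ sin φ sin δ + cos φ cos δ sin H₀ = 3.1416×-0.72537×-0.77854 + 0.68835×0.62759×0.00000 = 1.774154 + 0.000000 = 1.774154.
Q̄ = (S₀/π) × [bracket] = (261/π) × 1.774154 = 147.39 W/m².
Ratio Q̄_A / Q̄_B = 100.27 / 147.39 = 0.6803.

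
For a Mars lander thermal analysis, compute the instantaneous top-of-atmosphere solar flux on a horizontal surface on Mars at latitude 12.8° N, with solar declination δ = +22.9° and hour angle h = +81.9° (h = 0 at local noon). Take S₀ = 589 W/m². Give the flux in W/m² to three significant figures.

125 W/m²

cos θ_z = sin φ sin δ + cos φ cos δ cos h = 0.086210 + 0.126571 = 0.212781.
Flux = S₀ · cos θ_z = 589 × 0.212781 = 125.3 W/m².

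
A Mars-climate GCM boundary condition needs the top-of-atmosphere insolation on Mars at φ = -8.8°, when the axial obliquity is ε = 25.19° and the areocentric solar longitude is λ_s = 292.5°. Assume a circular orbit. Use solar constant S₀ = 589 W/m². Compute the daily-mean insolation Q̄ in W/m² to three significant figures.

sin δ = sin 25.19° × sin 292.5° = -0.39322, so δ = -23.155°.
cos H₀ = −tan(-8.8°) tan(-23.155°) = -0.0662, H₀ = 1.6371 rad.
Bracket: H₀ sin φ sin δ + cos φ cos δ sin H₀ = 1.6371×-0.15299×-0.39322 + 0.98823×0.91944×0.99781 = 0.098486 + 0.906628 = 1.005114.
Q̄ = (S₀/π) × [bracket] = (589/π) × 1.005114 = 188.4 W/m².

Q̄ ≈ 188 W/m²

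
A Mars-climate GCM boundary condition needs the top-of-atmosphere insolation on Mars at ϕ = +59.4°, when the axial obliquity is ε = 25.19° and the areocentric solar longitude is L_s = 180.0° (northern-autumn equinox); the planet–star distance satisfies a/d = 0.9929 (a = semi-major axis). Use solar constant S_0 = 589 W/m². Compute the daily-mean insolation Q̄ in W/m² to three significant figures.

Q̄ ≈ 94.1 W/m²

sin δ = sin 25.19° × sin 180.0° = 0.00000, so δ = +0.000°.
cos h₀ = −tan(+59.4°) tan(+0.000°) = -0.0000, h₀ = 1.5708 rad.
Bracket: h₀ sin ϕ sin δ + cos ϕ cos δ sin h₀ = 1.5708×0.86074×0.00000 + 0.50904×1.00000×1.00000 = 0.000000 + 0.509040 = 0.509040.
Inverse-square distance factor (a/d)² = 0.9929² = 0.985850.
Q̄ = (S_0/π) × 0.985850 × [bracket] = (589/π) × 0.985850 × 0.509040 = 94.09 W/m².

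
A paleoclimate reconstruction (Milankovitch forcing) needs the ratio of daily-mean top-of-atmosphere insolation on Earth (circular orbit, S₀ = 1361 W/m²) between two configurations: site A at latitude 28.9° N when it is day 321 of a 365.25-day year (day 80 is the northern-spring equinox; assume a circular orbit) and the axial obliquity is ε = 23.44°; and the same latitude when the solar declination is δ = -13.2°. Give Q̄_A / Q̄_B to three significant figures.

— Configuration A (φ=+28.9°):
Solar longitude: λ_s = 360° × (321 − 80)/365.25 = 237.536°.
sin δ = sin 23.44° × sin 237.536° = -0.33563, so δ = -19.611°.
cos H₀ = −tan(+28.9°) tan(-19.611°) = 0.1967, H₀ = 1.3728 rad.
Bracket: H₀ sin φ sin δ + cos φ cos δ sin H₀ = 1.3728×0.48328×-0.33563 + 0.87546×0.94200×0.98047 = -0.222673 + 0.808577 = 0.585904.
Q̄ = (S₀/π) × [bracket] = (1361/π) × 0.585904 = 253.83 W/m².
— Configuration B (φ=+28.9°):
cos H₀ = −tan(+28.9°) tan(-13.200°) = 0.1295, H₀ = 1.4410 rad.
Bracket: H₀ sin φ sin δ + cos φ cos δ sin H₀ = 1.4410×0.48328×-0.22835 + 0.87546×0.97358×0.99158 = -0.159024 + 0.845154 = 0.686130.
Q̄ = (S₀/π) × [bracket] = (1361/π) × 0.686130 = 297.25 W/m².
Ratio Q̄_A / Q̄_B = 253.83 / 297.25 = 0.8539.

Q̄_A / Q̄_B ≈ 0.854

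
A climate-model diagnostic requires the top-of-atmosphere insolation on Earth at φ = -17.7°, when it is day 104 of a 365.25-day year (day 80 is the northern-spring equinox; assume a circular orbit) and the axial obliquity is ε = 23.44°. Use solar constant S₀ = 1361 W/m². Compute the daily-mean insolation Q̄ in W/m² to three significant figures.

Q̄ ≈ 375 W/m²

Solar longitude: λ_s = 360° × (104 − 80)/365.25 = 23.655°.
sin δ = sin 23.44° × sin 23.655° = 0.15960, so δ = +9.184°.
cos H₀ = −tan(-17.7°) tan(+9.184°) = 0.0516, H₀ = 1.5192 rad.
Bracket: H₀ sin φ sin δ + cos φ cos δ sin H₀ = 1.5192×-0.30403×0.15960 + 0.95266×0.98718×0.99867 = -0.073716 + 0.939196 = 0.865480.
Q̄ = (S₀/π) × [bracket] = (1361/π) × 0.865480 = 374.9 W/m².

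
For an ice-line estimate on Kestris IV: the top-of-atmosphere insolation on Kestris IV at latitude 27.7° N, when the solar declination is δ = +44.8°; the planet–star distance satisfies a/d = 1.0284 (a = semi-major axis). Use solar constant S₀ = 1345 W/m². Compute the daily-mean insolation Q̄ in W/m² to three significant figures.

cos H₀ = −tan(+27.7°) tan(+44.800°) = -0.5214, H₀ = 2.1192 rad.
Bracket: H₀ sin φ sin δ + cos φ cos δ sin H₀ = 2.1192×0.46484×0.70463 + 0.88539×0.70957×0.85334 = 0.694123 + 0.536108 = 1.230231.
Inverse-square distance factor (a/d)² = 1.0284² = 1.057607.
Q̄ = (S₀/π) × 1.057607 × [bracket] = (1345/π) × 1.057607 × 1.230231 = 557.0 W/m².

Q̄ ≈ 557 W/m²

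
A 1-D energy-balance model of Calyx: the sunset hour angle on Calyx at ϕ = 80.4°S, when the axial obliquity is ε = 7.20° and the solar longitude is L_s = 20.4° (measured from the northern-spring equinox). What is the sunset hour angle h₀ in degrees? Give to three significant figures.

Solar declination: sin δ = sin ε · sin L_s = sin 7.20° × sin 20.4° = 0.04369, so δ = +2.504°.
cos h₀ = −tan ϕ · tan δ = −tan(-80.4°) × tan(+2.504°) = 0.2585, so h₀ = 1.3093 rad = 75.02°.

h₀ = 75.0°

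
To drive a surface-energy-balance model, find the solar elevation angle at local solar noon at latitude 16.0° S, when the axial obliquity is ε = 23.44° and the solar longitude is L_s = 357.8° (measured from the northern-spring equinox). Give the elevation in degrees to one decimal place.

Solar declination: sin δ = sin ε · sin L_s = sin 23.44° × sin 357.8° = -0.01527, so δ = -0.875°.
At local noon the hour angle is zero, so the zenith angle equals |ϕ − δ| = |-16.0° − (-0.875°)| = 15.125°.
Elevation = 90° − 15.125° = 74.9°.

74.9°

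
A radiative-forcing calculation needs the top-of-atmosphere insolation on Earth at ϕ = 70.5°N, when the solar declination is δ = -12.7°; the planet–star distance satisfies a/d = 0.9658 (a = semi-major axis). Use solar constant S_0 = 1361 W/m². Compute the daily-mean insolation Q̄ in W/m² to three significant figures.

cos h₀ = −tan(+70.5°) tan(-12.700°) = 0.6364, h₀ = 0.8810 rad.
Bracket: h₀ sin ϕ sin δ + cos ϕ cos δ sin h₀ = 0.8810×0.94264×-0.21985 + 0.33381×0.97553×0.77136 = -0.182578 + 0.251187 = 0.068609.
Inverse-square distance factor (a/d)² = 0.9658² = 0.932770.
Q̄ = (S_0/π) × 0.932770 × [bracket] = (1361/π) × 0.932770 × 0.068609 = 27.72 W/m².

Q̄ ≈ 27.7 W/m²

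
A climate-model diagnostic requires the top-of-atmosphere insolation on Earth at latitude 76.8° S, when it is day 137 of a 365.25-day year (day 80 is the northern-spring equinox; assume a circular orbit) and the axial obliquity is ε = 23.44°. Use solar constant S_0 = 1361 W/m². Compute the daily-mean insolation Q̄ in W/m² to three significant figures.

Q̄ ≈ 0.00 W/m²

Solar longitude: L_s = 360° × (137 − 80)/365.25 = 56.181°.
sin δ = sin 23.44° × sin 56.181° = 0.33048, so δ = +19.298°.
cos h₀ = −tan(-76.8°) tan(+19.298°) = 1.4929 ≥ 1 ⇒ polar night, h₀ = 0 and Q̄ = 0.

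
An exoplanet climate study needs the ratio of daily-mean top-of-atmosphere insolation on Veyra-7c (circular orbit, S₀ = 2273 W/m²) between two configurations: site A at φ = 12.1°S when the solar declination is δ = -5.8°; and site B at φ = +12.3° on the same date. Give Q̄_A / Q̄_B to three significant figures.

— Configuration A (φ=-12.1°):
cos H₀ = −tan(-12.1°) tan(-5.800°) = -0.0218, H₀ = 1.5926 rad.
Bracket: H₀ sin φ sin δ + cos φ cos δ sin H₀ = 1.5926×-0.20962×-0.10106 + 0.97778×0.99488×0.99976 = 0.033738 + 0.972540 = 1.006278.
Q̄ = (S₀/π) × [bracket] = (2273/π) × 1.006278 = 728.06 W/m².
— Configuration B (φ=+12.3°):
cos H₀ = −tan(+12.3°) tan(-5.800°) = 0.0221, H₀ = 1.5486 rad.
Bracket: H₀ sin φ sin δ + cos φ cos δ sin H₀ = 1.5486×0.21303×-0.10106 + 0.97705×0.99488×0.99975 = -0.033340 + 0.971804 = 0.938464.
Q̄ = (S₀/π) × [bracket] = (2273/π) × 0.938464 = 679.00 W/m².
Ratio Q̄_A / Q̄_B = 728.06 / 679.00 = 1.072.

Q̄_A / Q̄_B ≈ 1.07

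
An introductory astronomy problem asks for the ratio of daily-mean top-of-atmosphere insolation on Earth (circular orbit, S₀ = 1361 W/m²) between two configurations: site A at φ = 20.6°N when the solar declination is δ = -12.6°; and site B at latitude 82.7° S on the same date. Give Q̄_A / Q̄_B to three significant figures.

Q̄_A / Q̄_B ≈ 1.17

— Configuration A (φ=+20.6°):
cos H₀ = −tan(+20.6°) tan(-12.600°) = 0.0840, H₀ = 1.4867 rad.
Bracket: H₀ sin φ sin δ + cos φ cos δ sin H₀ = 1.4867×0.35184×-0.21814 + 0.93606×0.97592×0.99646 = -0.114105 + 0.910286 = 0.796181.
Q̄ = (S₀/π) × [bracket] = (1361/π) × 0.796181 = 344.92 W/m².
— Configuration B (φ=-82.7°):
cos H₀ = −tan(-82.7°) tan(-12.600°) = -1.7449 ≤ −1 ⇒ polar day, H₀ = π.
Bracket: H₀ sin φ sin δ + cos φ cos δ sin H₀ = 3.1416×-0.99189×-0.21814 + 0.12706×0.97592×0.00000 = 0.679751 + 0.000000 = 0.679751.
Q̄ = (S₀/π) × [bracket] = (1361/π) × 0.679751 = 294.48 W/m².
Ratio Q̄_A / Q̄_B = 344.92 / 294.48 = 1.171.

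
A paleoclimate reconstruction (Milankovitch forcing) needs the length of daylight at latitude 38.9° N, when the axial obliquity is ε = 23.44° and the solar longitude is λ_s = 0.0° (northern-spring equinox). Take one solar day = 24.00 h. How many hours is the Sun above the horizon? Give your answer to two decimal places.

12.00 h

Solar declination: sin δ = sin ε · sin λ_s = sin 23.44° × sin 0.0° = 0.00000, so δ = +0.000°.
cos H₀ = −tan φ · tan δ = −tan(+38.9°) × tan(+0.000°) = -0.0000, so H₀ = 1.5708 rad = 90.00°.
Daylight = 2H₀/(2π) × 24.00 h = (1.5708/π) × 24.00 = 12.00 h.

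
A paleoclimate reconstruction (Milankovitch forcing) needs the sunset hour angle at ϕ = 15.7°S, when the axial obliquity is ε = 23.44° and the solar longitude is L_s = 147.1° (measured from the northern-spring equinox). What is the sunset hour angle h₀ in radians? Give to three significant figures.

h₀ = 1.51 rad

Solar declination: sin δ = sin ε · sin L_s = sin 23.44° × sin 147.1° = 0.21607, so δ = +12.478°.
cos h₀ = −tan ϕ · tan δ = −tan(-15.7°) × tan(+12.478°) = 0.0622, so h₀ = 1.5086 rad = 86.43°.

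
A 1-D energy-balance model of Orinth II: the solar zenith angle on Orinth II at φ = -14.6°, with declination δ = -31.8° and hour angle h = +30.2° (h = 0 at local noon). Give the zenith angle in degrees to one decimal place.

cos θ_z = sin φ sin δ + cos φ cos δ cos h = 0.132829 + 0.710822 = 0.843651.
θ_z = arccos(0.843651) = 32.5°.

θ_z = 32.5°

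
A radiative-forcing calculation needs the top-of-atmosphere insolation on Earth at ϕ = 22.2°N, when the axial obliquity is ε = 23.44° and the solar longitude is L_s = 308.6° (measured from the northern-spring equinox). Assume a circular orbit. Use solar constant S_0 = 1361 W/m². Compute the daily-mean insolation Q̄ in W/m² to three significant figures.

Solar declination: sin δ = sin ε · sin L_s = sin 23.44° × sin 308.6° = -0.31088, so δ = -18.112°.
cos h₀ = −tan(+22.2°) tan(-18.112°) = 0.1335, h₀ = 1.4369 rad.
Bracket: h₀ sin ϕ sin δ + cos ϕ cos δ sin h₀ = 1.4369×0.37784×-0.31088 + 0.92587×0.95045×0.99105 = -0.168782 + 0.872117 = 0.703335.
Q̄ = (S_0/π) × [bracket] = (1361/π) × 0.703335 = 304.7 W/m².

Q̄ ≈ 305 W/m²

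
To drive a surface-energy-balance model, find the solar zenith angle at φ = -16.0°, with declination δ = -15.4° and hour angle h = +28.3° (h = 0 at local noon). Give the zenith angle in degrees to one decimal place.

θ_z = 27.2°

cos θ_z = sin φ sin δ + cos φ cos δ cos h = 0.073197 + 0.815981 = 0.889178.
θ_z = arccos(0.889178) = 27.2°.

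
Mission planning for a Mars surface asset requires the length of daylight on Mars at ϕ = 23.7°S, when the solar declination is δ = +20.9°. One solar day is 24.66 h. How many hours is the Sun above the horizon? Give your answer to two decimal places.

11.01 h

cos h₀ = −tan ϕ · tan δ = −tan(-23.7°) × tan(+20.900°) = 0.1676, so h₀ = 1.4024 rad = 80.35°.
Daylight = 2h₀/(2π) × 24.66 h = (1.4024/π) × 24.66 = 11.01 h.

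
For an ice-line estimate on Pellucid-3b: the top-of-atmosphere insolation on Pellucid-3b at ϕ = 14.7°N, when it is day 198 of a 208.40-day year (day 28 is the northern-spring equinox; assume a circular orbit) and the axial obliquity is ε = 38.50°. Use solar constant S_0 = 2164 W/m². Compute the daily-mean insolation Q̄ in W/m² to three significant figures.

Q̄ ≈ 400 W/m²

Solar longitude: L_s = 360° × (198 − 28)/208.40 = 293.666°.
sin δ = sin 38.50° × sin 293.666° = -0.57016, so δ = -34.761°.
cos h₀ = −tan(+14.7°) tan(-34.761°) = 0.1821, h₀ = 1.3877 rad.
Bracket: h₀ sin ϕ sin δ + cos ϕ cos δ sin h₀ = 1.3877×0.25376×-0.57016 + 0.96727×0.82153×0.98328 = -0.200778 + 0.781355 = 0.580577.
Q̄ = (S_0/π) × [bracket] = (2164/π) × 0.580577 = 399.9 W/m².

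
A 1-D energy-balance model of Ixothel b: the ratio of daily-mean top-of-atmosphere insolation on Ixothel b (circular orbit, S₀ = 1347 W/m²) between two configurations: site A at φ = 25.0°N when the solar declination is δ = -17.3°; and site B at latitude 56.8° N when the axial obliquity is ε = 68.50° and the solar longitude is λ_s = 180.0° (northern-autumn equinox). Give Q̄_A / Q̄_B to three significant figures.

Q̄_A / Q̄_B ≈ 1.24

— Configuration A (φ=+25.0°):
cos H₀ = −tan(+25.0°) tan(-17.300°) = 0.1452, H₀ = 1.4250 rad.
Bracket: H₀ sin φ sin δ + cos φ cos δ sin H₀ = 1.4250×0.42262×-0.29737 + 0.90631×0.95476×0.98940 = -0.179086 + 0.856136 = 0.677050.
Q̄ = (S₀/π) × [bracket] = (1347/π) × 0.677050 = 290.29 W/m².
— Configuration B (φ=+56.8°):
Solar declination: sin δ = sin ε · sin λ_s = sin 68.50° × sin 180.0° = 0.00000, so δ = +0.000°.
cos H₀ = −tan(+56.8°) tan(+0.000°) = -0.0000, H₀ = 1.5708 rad.
Bracket: H₀ sin φ sin δ + cos φ cos δ sin H₀ = 1.5708×0.83676×0.00000 + 0.54756×1.00000×1.00000 = 0.000000 + 0.547560 = 0.547560.
Q̄ = (S₀/π) × [bracket] = (1347/π) × 0.547560 = 234.77 W/m².
Ratio Q̄_A / Q̄_B = 290.29 / 234.77 = 1.236.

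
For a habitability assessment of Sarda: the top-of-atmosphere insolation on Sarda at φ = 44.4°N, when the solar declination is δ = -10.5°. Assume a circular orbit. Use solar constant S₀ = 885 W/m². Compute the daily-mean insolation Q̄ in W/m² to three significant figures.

Q̄ ≈ 145 W/m²

cos H₀ = −tan(+44.4°) tan(-10.500°) = 0.1815, H₀ = 1.3883 rad.
Bracket: H₀ sin φ sin δ + cos φ cos δ sin H₀ = 1.3883×0.69966×-0.18224 + 0.71447×0.98325×0.98339 = -0.177017 + 0.690834 = 0.513817.
Q̄ = (S₀/π) × [bracket] = (885/π) × 0.513817 = 144.7 W/m².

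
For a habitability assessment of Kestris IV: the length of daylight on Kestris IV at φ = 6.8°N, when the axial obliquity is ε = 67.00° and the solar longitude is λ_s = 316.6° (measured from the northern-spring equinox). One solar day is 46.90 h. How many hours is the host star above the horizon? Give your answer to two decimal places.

Solar declination: sin δ = sin ε · sin λ_s = sin 67.00° × sin 316.6° = -0.63247, so δ = -39.232°.
cos H₀ = −tan φ · tan δ = −tan(+6.8°) × tan(-39.232°) = 0.0974, so H₀ = 1.4733 rad = 84.41°.
Daylight = 2H₀/(2π) × 46.90 h = (1.4733/π) × 46.90 = 21.99 h.

21.99 h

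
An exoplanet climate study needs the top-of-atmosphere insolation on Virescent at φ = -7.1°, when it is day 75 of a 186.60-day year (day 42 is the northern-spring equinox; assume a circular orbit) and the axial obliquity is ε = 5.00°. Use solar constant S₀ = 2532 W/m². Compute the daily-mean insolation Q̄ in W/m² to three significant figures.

Solar longitude: λ_s = 360° × (75 − 42)/186.60 = 63.666°.
sin δ = sin 5.00° × sin 63.666° = 0.07811, so δ = +4.480°.
cos H₀ = −tan(-7.1°) tan(+4.480°) = 0.0098, H₀ = 1.5610 rad.
Bracket: H₀ sin φ sin δ + cos φ cos δ sin H₀ = 1.5610×-0.12360×0.07811 + 0.99233×0.99694×0.99995 = -0.015071 + 0.989244 = 0.974173.
Q̄ = (S₀/π) × [bracket] = (2532/π) × 0.974173 = 785.1 W/m².

Q̄ ≈ 785 W/m²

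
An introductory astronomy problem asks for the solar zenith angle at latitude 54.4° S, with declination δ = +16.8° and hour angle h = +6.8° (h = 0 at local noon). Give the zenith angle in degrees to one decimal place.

θ_z = 71.4°

cos θ_z = sin φ sin δ + cos φ cos δ cos h = -0.235012 + 0.553358 = 0.318346.
θ_z = arccos(0.318346) = 71.4°.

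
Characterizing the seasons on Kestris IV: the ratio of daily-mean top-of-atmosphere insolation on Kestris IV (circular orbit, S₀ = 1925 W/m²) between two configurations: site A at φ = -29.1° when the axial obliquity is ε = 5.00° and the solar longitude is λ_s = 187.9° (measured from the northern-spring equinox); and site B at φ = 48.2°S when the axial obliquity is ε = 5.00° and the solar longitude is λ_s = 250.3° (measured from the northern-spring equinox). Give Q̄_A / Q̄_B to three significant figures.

— Configuration A (φ=-29.1°):
Solar declination: sin δ = sin ε · sin λ_s = sin 5.00° × sin 187.9° = -0.01198, so δ = -0.686°.
cos H₀ = −tan(-29.1°) tan(-0.686°) = -0.0067, H₀ = 1.5775 rad.
Bracket: H₀ sin φ sin δ + cos φ cos δ sin H₀ = 1.5775×-0.48634×-0.01198 + 0.87377×0.99993×0.99998 = 0.009191 + 0.873691 = 0.882882.
Q̄ = (S₀/π) × [bracket] = (1925/π) × 0.882882 = 540.98 W/m².
— Configuration B (φ=-48.2°):
Solar declination: sin δ = sin ε · sin λ_s = sin 5.00° × sin 250.3° = -0.08205, so δ = -4.707°.
cos H₀ = −tan(-48.2°) tan(-4.707°) = -0.0921, H₀ = 1.6630 rad.
Bracket: H₀ sin φ sin δ + cos φ cos δ sin H₀ = 1.6630×-0.74548×-0.08205 + 0.66653×0.99663×0.99575 = 0.101720 + 0.661461 = 0.763181.
Q̄ = (S₀/π) × [bracket] = (1925/π) × 0.763181 = 467.64 W/m².
Ratio Q̄_A / Q̄_B = 540.98 / 467.64 = 1.157.

Q̄_A / Q̄_B ≈ 1.16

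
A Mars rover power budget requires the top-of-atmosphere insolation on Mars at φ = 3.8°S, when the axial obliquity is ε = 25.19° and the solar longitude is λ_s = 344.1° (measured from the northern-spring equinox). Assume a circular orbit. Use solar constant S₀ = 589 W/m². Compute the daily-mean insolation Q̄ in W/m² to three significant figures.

Q̄ ≈ 188 W/m²

Solar declination: sin δ = sin ε · sin λ_s = sin 25.19° × sin 344.1° = -0.11660, so δ = -6.696°.
cos H₀ = −tan(-3.8°) tan(-6.696°) = -0.0078, H₀ = 1.5786 rad.
Bracket: H₀ sin φ sin δ + cos φ cos δ sin H₀ = 1.5786×-0.06627×-0.11660 + 0.99780×0.99318×0.99997 = 0.012198 + 0.990965 = 1.003163.
Q̄ = (S₀/π) × [bracket] = (589/π) × 1.003163 = 188.1 W/m².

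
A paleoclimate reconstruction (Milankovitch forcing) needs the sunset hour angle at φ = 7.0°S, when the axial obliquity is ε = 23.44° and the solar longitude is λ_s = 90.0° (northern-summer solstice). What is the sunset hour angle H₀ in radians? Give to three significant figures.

H₀ = 1.52 rad

Solar declination: sin δ = sin ε · sin λ_s = sin 23.44° × sin 90.0° = 0.39779, so δ = +23.440°.
cos H₀ = −tan φ · tan δ = −tan(-7.0°) × tan(+23.440°) = 0.0532, so H₀ = 1.5175 rad = 86.95°.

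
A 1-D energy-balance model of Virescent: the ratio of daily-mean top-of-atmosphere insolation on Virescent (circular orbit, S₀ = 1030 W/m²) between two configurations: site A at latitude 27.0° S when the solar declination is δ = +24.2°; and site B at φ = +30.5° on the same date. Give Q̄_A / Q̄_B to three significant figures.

Q̄_A / Q̄_B ≈ 0.475

— Configuration A (φ=-27.0°):
cos H₀ = −tan(-27.0°) tan(+24.200°) = 0.2290, H₀ = 1.3398 rad.
Bracket: H₀ sin φ sin δ + cos φ cos δ sin H₀ = 1.3398×-0.45399×0.40992 + 0.89101×0.91212×0.97343 = -0.249336 + 0.791114 = 0.541778.
Q̄ = (S₀/π) × [bracket] = (1030/π) × 0.541778 = 177.63 W/m².
— Configuration B (φ=+30.5°):
cos H₀ = −tan(+30.5°) tan(+24.200°) = -0.2647, H₀ = 1.8387 rad.
Bracket: H₀ sin φ sin δ + cos φ cos δ sin H₀ = 1.8387×0.50754×0.40992 + 0.86163×0.91212×0.96432 = 0.382543 + 0.757869 = 1.140412.
Q̄ = (S₀/π) × [bracket] = (1030/π) × 1.140412 = 373.89 W/m².
Ratio Q̄_A / Q̄_B = 177.63 / 373.89 = 0.4751.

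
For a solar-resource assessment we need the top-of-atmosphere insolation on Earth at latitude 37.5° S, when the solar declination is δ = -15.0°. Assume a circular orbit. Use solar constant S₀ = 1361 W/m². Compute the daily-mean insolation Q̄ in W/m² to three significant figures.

Q̄ ≈ 446 W/m²

cos H₀ = −tan(-37.5°) tan(-15.000°) = -0.2056, H₀ = 1.7779 rad.
Bracket: H₀ sin φ sin δ + cos φ cos δ sin H₀ = 1.7779×-0.60876×-0.25882 + 0.79335×0.96593×0.97864 = 0.280125 + 0.749952 = 1.030077.
Q̄ = (S₀/π) × [bracket] = (1361/π) × 1.030077 = 446.2 W/m².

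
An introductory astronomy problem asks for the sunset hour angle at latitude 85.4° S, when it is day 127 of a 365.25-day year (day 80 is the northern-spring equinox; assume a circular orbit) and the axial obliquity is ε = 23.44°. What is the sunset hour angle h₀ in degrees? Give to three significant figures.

h₀ = 0.00°

Solar longitude: L_s = 360° × (127 − 80)/365.25 = 46.324°.
sin δ = sin 23.44° × sin 46.324° = 0.28771, so δ = +16.721°.
cos h₀ = −tan ϕ · tan δ = 3.7337 ≥ 1, so the Sun never rises (polar night) and h₀ = 0.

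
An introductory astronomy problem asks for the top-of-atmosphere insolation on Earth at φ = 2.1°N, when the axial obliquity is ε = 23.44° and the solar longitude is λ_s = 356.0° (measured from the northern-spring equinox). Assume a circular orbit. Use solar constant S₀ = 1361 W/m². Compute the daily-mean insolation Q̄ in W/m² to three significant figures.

Q̄ ≈ 432 W/m²

Solar declination: sin δ = sin ε · sin λ_s = sin 23.44° × sin 356.0° = -0.02775, so δ = -1.590°.
cos H₀ = −tan(+2.1°) tan(-1.590°) = 0.0010, H₀ = 1.5698 rad.
Bracket: H₀ sin φ sin δ + cos φ cos δ sin H₀ = 1.5698×0.03664×-0.02775 + 0.99933×0.99961×1.00000 = -0.001596 + 0.998940 = 0.997344.
Q̄ = (S₀/π) × [bracket] = (1361/π) × 0.997344 = 432.1 W/m².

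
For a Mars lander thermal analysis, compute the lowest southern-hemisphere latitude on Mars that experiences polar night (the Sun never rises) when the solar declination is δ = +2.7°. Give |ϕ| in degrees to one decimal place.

|ϕ| = 87.3°

Polar night requires cos h₀ = −tan ϕ tan δ ≥ 1, i.e. tan ϕ tan δ ≤ −1.
The boundary is |tan ϕ| · |tan δ| = 1, so |ϕ| = 90° − |δ| = 90° − 2.7° = 87.3° in the southern hemisphere.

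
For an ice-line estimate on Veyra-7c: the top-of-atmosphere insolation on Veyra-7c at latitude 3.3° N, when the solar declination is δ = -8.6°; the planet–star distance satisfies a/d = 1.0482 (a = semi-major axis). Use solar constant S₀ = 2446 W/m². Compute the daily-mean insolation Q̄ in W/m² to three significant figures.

cos H₀ = −tan(+3.3°) tan(-8.600°) = 0.0087, H₀ = 1.5621 rad.
Bracket: H₀ sin φ sin δ + cos φ cos δ sin H₀ = 1.5621×0.05756×-0.14954 + 0.99834×0.98876×0.99996 = -0.013446 + 0.987079 = 0.973633.
Inverse-square distance factor (a/d)² = 1.0482² = 1.098723.
Q̄ = (S₀/π) × 1.098723 × [bracket] = (2446/π) × 1.098723 × 0.973633 = 832.9 W/m².

Q̄ ≈ 833 W/m²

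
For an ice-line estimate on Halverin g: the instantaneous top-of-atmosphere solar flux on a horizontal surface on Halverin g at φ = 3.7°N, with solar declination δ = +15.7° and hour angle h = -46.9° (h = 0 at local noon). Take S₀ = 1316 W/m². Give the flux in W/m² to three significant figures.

cos θ_z = sin φ sin δ + cos φ cos δ cos h = 0.017462 + 0.656411 = 0.673873.
Flux = S₀ · cos θ_z = 1316 × 0.673873 = 886.8 W/m².

887 W/m²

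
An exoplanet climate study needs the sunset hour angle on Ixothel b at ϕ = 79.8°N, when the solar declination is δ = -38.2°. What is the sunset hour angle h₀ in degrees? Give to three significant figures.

cos h₀ = −tan ϕ · tan δ = 4.3735 ≥ 1, so the host star never rises (polar night) and h₀ = 0.

h₀ = 0.00°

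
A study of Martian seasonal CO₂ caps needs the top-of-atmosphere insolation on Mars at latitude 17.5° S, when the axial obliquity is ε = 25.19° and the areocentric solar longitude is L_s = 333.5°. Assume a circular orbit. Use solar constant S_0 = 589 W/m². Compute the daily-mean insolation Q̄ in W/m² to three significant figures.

Q̄ ≈ 193 W/m²

sin δ = sin 25.19° × sin 333.5° = -0.18991, so δ = -10.948°.
cos h₀ = −tan(-17.5°) tan(-10.948°) = -0.0610, h₀ = 1.6318 rad.
Bracket: h₀ sin ϕ sin δ + cos ϕ cos δ sin h₀ = 1.6318×-0.30071×-0.18991 + 0.95372×0.98180×0.99814 = 0.093189 + 0.934621 = 1.027810.
Q̄ = (S_0/π) × [bracket] = (589/π) × 1.027810 = 192.7 W/m².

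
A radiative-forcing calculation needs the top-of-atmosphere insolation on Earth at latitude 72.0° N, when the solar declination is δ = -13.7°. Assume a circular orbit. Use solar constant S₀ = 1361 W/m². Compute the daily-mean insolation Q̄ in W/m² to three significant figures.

Q̄ ≈ 15.5 W/m²

cos H₀ = −tan(+72.0°) tan(-13.700°) = 0.7503, H₀ = 0.7223 rad.
Bracket: H₀ sin φ sin δ + cos φ cos δ sin H₀ = 0.7223×0.95106×-0.23684 + 0.30902×0.97155×0.66114 = -0.162697 + 0.198493 = 0.035796.
Q̄ = (S₀/π) × [bracket] = (1361/π) × 0.035796 = 15.51 W/m².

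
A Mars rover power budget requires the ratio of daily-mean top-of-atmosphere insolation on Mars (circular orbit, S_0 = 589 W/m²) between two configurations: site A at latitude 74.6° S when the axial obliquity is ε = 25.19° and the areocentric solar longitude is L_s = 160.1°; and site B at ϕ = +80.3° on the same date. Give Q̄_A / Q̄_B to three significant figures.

Q̄_A / Q̄_B ≈ 0.178

— Configuration A (ϕ=-74.6°):
sin δ = sin 25.19° × sin 160.1° = 0.14487, so δ = +8.330°.
cos h₀ = −tan(-74.6°) tan(+8.330°) = 0.5316, h₀ = 1.0103 rad.
Bracket: h₀ sin ϕ sin δ + cos ϕ cos δ sin h₀ = 1.0103×-0.96410×0.14487 + 0.26556×0.98945×0.84702 = -0.141108 + 0.222562 = 0.081454.
Q̄ = (S_0/π) × [bracket] = (589/π) × 0.081454 = 15.271 W/m².
— Configuration B (ϕ=+80.3°):
cos h₀ = −tan(+80.3°) tan(+8.330°) = -0.8566, h₀ = 2.5994 rad.
Bracket: h₀ sin ϕ sin δ + cos ϕ cos δ sin h₀ = 2.5994×0.98570×0.14487 + 0.16849×0.98945×0.51602 = 0.371190 + 0.086027 = 0.457217.
Q̄ = (S_0/π) × [bracket] = (589/π) × 0.457217 = 85.721 W/m².
Ratio Q̄_A / Q̄_B = 15.271 / 85.721 = 0.1781.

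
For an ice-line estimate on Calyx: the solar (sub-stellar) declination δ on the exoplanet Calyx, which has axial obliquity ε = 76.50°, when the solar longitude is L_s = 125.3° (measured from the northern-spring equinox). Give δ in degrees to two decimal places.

sin δ = sin ε · sin L_s = sin 76.50° × sin 125.3° = 0.793588.
δ = arcsin(0.793588) = +52.52°.

δ = +52.52°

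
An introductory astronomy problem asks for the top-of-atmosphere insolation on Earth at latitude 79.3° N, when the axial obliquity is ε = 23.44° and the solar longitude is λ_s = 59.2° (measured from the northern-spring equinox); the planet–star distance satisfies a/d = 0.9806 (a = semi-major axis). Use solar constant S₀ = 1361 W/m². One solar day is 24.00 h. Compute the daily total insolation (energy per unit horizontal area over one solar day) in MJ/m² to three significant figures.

Solar declination: sin δ = sin ε · sin λ_s = sin 23.44° × sin 59.2° = 0.34168, so δ = +19.980°.
cos H₀ = −tan(+79.3°) tan(+19.980°) = -1.9241 ≤ −1 ⇒ polar day, H₀ = π.
Bracket: H₀ sin φ sin δ + cos φ cos δ sin H₀ = 3.1416×0.98261×0.34168 + 0.18567×0.93981×0.00000 = 1.054755 + 0.000000 = 1.054755.
Inverse-square distance factor (a/d)² = 0.9806² = 0.961576.
Q̄ = (S₀/π) × 0.961576 × [bracket] = (1361/π) × 0.961576 × 1.054755 = 439.38 W/m².
Daily total = Q̄ × 24.00 h × 3600 s/h = 439.38 × 24.00 × 3600 / 10⁶ = 37.96 MJ/m².

38.0 MJ/m²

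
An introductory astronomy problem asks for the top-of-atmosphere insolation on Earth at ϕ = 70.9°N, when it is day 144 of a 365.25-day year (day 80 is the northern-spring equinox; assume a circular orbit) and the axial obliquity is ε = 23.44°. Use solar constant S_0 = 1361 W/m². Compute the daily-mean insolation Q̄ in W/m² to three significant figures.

Solar longitude: L_s = 360° × (144 − 80)/365.25 = 63.080°.
sin δ = sin 23.44° × sin 63.080° = 0.35468, so δ = +20.774°.
cos h₀ = −tan(+70.9°) tan(+20.774°) = -1.0955 ≤ −1 ⇒ polar day, h₀ = π.
Bracket: h₀ sin ϕ sin δ + cos ϕ cos δ sin h₀ = 3.1416×0.94495×0.35468 + 0.32722×0.93499×0.00000 = 1.052923 + 0.000000 = 1.052923.
Q̄ = (S_0/π) × [bracket] = (1361/π) × 1.052923 = 456.1 W/m².

Q̄ ≈ 456 W/m²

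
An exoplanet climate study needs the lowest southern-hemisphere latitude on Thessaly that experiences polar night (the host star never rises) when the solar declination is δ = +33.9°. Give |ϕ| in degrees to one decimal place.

Polar night requires cos h₀ = −tan ϕ tan δ ≥ 1, i.e. tan ϕ tan δ ≤ −1.
The boundary is |tan ϕ| · |tan δ| = 1, so |ϕ| = 90° − |δ| = 90° − 33.9° = 56.1° in the southern hemisphere.

|ϕ| = 56.1°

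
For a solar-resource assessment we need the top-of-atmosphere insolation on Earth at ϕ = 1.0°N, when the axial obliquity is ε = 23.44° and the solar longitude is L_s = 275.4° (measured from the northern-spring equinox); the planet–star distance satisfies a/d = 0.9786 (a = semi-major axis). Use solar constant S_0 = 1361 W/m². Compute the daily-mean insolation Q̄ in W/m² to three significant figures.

Q̄ ≈ 376 W/m²

Solar declination: sin δ = sin ε · sin L_s = sin 23.44° × sin 275.4° = -0.39602, so δ = -23.330°.
cos h₀ = −tan(+1.0°) tan(-23.330°) = 0.0075, h₀ = 1.5633 rad.
Bracket: h₀ sin ϕ sin δ + cos ϕ cos δ sin h₀ = 1.5633×0.01745×-0.39602 + 0.99985×0.91824×0.99997 = -0.010803 + 0.918075 = 0.907272.
Inverse-square distance factor (a/d)² = 0.9786² = 0.957658.
Q̄ = (S_0/π) × 0.957658 × [bracket] = (1361/π) × 0.957658 × 0.907272 = 376.4 W/m².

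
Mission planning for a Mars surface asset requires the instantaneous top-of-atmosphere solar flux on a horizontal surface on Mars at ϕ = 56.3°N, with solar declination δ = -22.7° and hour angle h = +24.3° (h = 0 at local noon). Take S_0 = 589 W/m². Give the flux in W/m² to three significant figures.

85.7 W/m²

cos θ_z = sin ϕ sin δ + cos ϕ cos δ cos h = -0.321056 + 0.466516 = 0.145460.
Flux = S_0 · cos θ_z = 589 × 0.145460 = 85.68 W/m².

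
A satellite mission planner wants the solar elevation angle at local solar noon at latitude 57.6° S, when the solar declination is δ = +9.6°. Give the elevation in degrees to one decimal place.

22.8°

At local noon the hour angle is zero, so the zenith angle equals |ϕ − δ| = |-57.6° − (+9.600°)| = 67.200°.
Elevation = 90° − 67.200° = 22.8°.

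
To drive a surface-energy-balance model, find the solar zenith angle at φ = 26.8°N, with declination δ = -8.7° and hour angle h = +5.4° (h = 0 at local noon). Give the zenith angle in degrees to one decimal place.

θ_z = 35.9°

cos θ_z = sin φ sin δ + cos φ cos δ cos h = -0.068200 + 0.878400 = 0.810200.
θ_z = arccos(0.810200) = 35.9°.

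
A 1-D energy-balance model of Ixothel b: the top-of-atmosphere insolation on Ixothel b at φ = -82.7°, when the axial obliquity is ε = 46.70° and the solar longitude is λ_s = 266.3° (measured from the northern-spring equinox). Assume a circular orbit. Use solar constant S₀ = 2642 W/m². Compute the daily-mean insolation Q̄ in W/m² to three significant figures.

Q̄ ≈ 1.90e+03 W/m²

Solar declination: sin δ = sin ε · sin λ_s = sin 46.70° × sin 266.3° = -0.72626, so δ = -46.573°.
cos H₀ = −tan(-82.7°) tan(-46.573°) = -8.2472 ≤ −1 ⇒ polar day, H₀ = π.
Bracket: H₀ sin φ sin δ + cos φ cos δ sin H₀ = 3.1416×-0.99189×-0.72626 + 0.12706×0.68742×0.00000 = 2.263114 + 0.000000 = 2.263114.
Q̄ = (S₀/π) × [bracket] = (2642/π) × 2.263114 = 1903 W/m².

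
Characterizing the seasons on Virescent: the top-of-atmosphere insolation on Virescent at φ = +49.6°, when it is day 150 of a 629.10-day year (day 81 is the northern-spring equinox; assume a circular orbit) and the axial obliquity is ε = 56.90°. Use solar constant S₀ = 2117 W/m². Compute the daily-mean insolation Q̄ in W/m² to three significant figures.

Solar longitude: λ_s = 360° × (150 − 81)/629.10 = 39.485°.
sin δ = sin 56.90° × sin 39.485° = 0.53269, so δ = +32.187°.
cos H₀ = −tan(+49.6°) tan(+32.187°) = -0.7396, H₀ = 2.4032 rad.
Bracket: H₀ sin φ sin δ + cos φ cos δ sin H₀ = 2.4032×0.76154×0.53269 + 0.64812×0.84631×0.67309 = 0.974894 + 0.369197 = 1.344091.
Q̄ = (S₀/π) × [bracket] = (2117/π) × 1.344091 = 905.7 W/m².

Q̄ ≈ 906 W/m²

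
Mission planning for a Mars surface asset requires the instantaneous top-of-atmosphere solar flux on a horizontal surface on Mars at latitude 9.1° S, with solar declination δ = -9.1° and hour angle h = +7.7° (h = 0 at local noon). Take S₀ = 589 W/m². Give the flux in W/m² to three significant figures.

584 W/m²

cos θ_z = sin φ sin δ + cos φ cos δ cos h = 0.025014 + 0.966195 = 0.991209.
Flux = S₀ · cos θ_z = 589 × 0.991209 = 583.8 W/m².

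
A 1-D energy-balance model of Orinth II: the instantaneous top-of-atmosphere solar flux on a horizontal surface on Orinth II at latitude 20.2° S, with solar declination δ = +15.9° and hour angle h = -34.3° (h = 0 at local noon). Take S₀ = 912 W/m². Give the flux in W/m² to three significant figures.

cos θ_z = sin φ sin δ + cos φ cos δ cos h = -0.094598 + 0.745626 = 0.651028.
Flux = S₀ · cos θ_z = 912 × 0.651028 = 593.7 W/m².

594 W/m²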